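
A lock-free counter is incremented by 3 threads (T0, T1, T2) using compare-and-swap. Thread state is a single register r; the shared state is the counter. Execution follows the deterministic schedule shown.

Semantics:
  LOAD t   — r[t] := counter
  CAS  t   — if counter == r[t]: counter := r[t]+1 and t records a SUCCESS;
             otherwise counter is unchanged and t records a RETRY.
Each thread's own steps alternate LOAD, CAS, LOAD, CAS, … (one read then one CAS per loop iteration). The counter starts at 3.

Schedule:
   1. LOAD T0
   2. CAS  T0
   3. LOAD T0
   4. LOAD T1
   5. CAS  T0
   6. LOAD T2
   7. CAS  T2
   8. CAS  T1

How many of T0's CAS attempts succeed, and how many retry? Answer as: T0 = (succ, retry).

T0 = (2, 0)

1. LOAD T0 → mem=3 r[T0]=3 [LOAD]
2. CAS T0 → mem=4 r[T0]=3 [OK]
3. LOAD T0 → mem=4 r[T0]=4 [LOAD]
4. LOAD T1 → mem=4 r[T1]=4 [LOAD]
5. CAS T0 → mem=5 r[T0]=4 [OK]
6. LOAD T2 → mem=5 r[T2]=5 [LOAD]
7. CAS T2 → mem=6 r[T2]=5 [OK]
8. CAS T1 → mem=6 r[T1]=4 [RETRY]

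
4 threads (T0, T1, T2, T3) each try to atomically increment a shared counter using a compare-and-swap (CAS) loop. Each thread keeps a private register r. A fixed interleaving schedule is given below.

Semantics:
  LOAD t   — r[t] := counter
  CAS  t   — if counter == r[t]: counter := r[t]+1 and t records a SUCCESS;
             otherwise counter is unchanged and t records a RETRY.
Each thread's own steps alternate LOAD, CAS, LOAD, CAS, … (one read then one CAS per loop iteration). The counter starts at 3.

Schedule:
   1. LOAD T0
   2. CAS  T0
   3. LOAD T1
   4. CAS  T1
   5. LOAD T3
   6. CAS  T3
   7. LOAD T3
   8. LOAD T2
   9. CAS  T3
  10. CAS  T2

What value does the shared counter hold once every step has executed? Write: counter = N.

T0 LOAD — after: cnt=3, r=3 — load
T0 CAS — after: cnt=4, r=3 — ok
T1 LOAD — after: cnt=4, r=4 — load
T1 CAS — after: cnt=5, r=4 — ok
T3 LOAD — after: cnt=5, r=5 — load
T3 CAS — after: cnt=6, r=5 — ok
T3 LOAD — after: cnt=6, r=6 — load
T2 LOAD — after: cnt=6, r=6 — load
T3 CAS — after: cnt=7, r=6 — ok
T2 CAS — after: cnt=7, r=6 — retry

counter = 7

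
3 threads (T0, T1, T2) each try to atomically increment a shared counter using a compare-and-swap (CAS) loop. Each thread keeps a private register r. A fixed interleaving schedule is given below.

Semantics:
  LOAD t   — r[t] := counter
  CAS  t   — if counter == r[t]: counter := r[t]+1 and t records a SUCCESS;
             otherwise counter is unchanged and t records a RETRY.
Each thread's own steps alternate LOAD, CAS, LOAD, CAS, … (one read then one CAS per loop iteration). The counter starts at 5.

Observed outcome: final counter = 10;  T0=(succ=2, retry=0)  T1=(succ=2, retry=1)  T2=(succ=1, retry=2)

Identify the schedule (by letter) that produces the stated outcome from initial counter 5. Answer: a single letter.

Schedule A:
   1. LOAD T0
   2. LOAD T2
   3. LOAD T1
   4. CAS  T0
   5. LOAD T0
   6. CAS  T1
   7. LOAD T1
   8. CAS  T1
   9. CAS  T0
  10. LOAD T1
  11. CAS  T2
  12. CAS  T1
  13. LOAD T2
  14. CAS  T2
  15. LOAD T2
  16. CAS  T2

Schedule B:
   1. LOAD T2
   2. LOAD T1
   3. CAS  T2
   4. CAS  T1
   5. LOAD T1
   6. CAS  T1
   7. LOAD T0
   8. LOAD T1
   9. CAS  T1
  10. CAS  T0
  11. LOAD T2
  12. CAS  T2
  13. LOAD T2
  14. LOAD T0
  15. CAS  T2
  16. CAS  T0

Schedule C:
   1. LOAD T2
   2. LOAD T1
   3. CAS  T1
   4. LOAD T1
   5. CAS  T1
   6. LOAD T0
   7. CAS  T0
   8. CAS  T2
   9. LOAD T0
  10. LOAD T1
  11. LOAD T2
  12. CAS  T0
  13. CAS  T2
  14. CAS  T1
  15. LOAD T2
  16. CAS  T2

Run C:
[1] T2.load  rd  (counter 5, T2.r 5)
[2] T1.load  rd  (counter 5, T1.r 5)
[3] T1.cas  hit  (counter 6, T1.r 5)
[4] T1.load  rd  (counter 6, T1.r 6)
[5] T1.cas  hit  (counter 7, T1.r 6)
[6] T0.load  rd  (counter 7, T0.r 7)
[7] T0.cas  hit  (counter 8, T0.r 7)
[8] T2.cas  miss  (counter 8, T2.r 5)
[9] T0.load  rd  (counter 8, T0.r 8)
[10] T1.load  rd  (counter 8, T1.r 8)
[11] T2.load  rd  (counter 8, T2.r 8)
[12] T0.cas  hit  (counter 9, T0.r 8)
[13] T2.cas  miss  (counter 9, T2.r 8)
[14] T1.cas  miss  (counter 9, T1.r 8)
[15] T2.load  rd  (counter 9, T2.r 9)
[16] T2.cas  hit  (counter 10, T2.r 9)

C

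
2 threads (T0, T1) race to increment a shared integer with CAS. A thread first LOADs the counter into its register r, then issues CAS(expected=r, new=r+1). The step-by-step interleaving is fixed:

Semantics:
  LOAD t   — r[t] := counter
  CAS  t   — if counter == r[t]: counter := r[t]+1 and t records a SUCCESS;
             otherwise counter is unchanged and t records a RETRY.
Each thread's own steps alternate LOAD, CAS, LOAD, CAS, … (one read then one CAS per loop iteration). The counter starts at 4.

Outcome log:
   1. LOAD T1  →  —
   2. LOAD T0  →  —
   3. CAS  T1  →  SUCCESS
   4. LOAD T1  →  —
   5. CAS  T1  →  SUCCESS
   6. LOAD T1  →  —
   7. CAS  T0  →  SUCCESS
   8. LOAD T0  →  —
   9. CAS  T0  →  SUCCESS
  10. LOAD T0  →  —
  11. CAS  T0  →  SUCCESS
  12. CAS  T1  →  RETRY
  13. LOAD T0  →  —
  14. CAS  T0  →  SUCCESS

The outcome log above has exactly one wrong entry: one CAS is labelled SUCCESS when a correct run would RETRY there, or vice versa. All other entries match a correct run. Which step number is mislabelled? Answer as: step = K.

Correct run:
1. LOAD T1 → mem=4 r[T1]=4 [LOAD]
2. LOAD T0 → mem=4 r[T0]=4 [LOAD]
3. CAS T1 → mem=5 r[T1]=4 [OK]
4. LOAD T1 → mem=5 r[T1]=5 [LOAD]
5. CAS T1 → mem=6 r[T1]=5 [OK]
6. LOAD T1 → mem=6 r[T1]=6 [LOAD]
7. CAS T0 → mem=6 r[T0]=4 [RETRY]
8. LOAD T0 → mem=6 r[T0]=6 [LOAD]
9. CAS T0 → mem=7 r[T0]=6 [OK]
10. LOAD T0 → mem=7 r[T0]=7 [LOAD]
11. CAS T0 → mem=8 r[T0]=7 [OK]
12. CAS T1 → mem=8 r[T1]=6 [RETRY]
13. LOAD T0 → mem=8 r[T0]=8 [LOAD]
14. CAS T0 → mem=9 r[T0]=8 [OK]
Log disagrees first at step 7.

step = 7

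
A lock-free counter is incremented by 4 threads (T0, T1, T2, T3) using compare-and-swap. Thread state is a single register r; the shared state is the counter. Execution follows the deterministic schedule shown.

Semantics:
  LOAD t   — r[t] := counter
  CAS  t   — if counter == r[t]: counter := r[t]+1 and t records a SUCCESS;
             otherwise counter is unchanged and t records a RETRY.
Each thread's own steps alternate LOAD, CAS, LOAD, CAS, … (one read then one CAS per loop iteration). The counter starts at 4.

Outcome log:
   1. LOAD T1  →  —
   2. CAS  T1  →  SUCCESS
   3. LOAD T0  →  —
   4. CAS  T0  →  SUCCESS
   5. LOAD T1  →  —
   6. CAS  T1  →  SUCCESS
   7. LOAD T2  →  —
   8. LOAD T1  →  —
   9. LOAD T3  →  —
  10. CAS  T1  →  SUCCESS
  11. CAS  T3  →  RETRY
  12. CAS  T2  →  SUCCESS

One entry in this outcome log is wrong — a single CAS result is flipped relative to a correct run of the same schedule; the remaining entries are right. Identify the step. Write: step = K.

step = 12

Reference trace:
T1 LOAD — after: cnt=4, r=4 — load
T1 CAS — after: cnt=5, r=4 — ok
T0 LOAD — after: cnt=5, r=5 — load
T0 CAS — after: cnt=6, r=5 — ok
T1 LOAD — after: cnt=6, r=6 — load
T1 CAS — after: cnt=7, r=6 — ok
T2 LOAD — after: cnt=7, r=7 — load
T1 LOAD — after: cnt=7, r=7 — load
T3 LOAD — after: cnt=7, r=7 — load
T1 CAS — after: cnt=8, r=7 — ok
T3 CAS — after: cnt=8, r=7 — retry
T2 CAS — after: cnt=8, r=7 — retry
Flip is step 12.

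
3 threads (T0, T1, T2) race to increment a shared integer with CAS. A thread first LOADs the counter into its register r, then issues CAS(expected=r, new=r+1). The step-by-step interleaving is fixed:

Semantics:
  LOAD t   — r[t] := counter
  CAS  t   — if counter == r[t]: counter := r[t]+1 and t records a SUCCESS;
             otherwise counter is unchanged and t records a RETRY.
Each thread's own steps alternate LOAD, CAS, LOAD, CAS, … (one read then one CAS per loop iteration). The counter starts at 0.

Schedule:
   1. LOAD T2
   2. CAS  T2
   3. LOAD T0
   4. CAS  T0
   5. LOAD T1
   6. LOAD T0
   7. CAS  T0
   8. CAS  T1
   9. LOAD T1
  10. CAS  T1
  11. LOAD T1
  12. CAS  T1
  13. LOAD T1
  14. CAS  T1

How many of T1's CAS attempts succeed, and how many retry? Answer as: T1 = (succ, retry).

T1 = (3, 1)

   1) LOAD T2:  M=0  r_T2=0
   2) CAS  T2:  M=1  r_T2=0 ✓
   3) LOAD T0:  M=1  r_T0=1
   4) CAS  T0:  M=2  r_T0=1 ✓
   5) LOAD T1:  M=2  r_T1=2
   6) LOAD T0:  M=2  r_T0=2
   7) CAS  T0:  M=3  r_T0=2 ✓
   8) CAS  T1:  M=3  r_T1=2 ✗
   9) LOAD T1:  M=3  r_T1=3
  10) CAS  T1:  M=4  r_T1=3 ✓
  11) LOAD T1:  M=4  r_T1=4
  12) CAS  T1:  M=5  r_T1=4 ✓
  13) LOAD T1:  M=5  r_T1=5
  14) CAS  T1:  M=6  r_T1=5 ✓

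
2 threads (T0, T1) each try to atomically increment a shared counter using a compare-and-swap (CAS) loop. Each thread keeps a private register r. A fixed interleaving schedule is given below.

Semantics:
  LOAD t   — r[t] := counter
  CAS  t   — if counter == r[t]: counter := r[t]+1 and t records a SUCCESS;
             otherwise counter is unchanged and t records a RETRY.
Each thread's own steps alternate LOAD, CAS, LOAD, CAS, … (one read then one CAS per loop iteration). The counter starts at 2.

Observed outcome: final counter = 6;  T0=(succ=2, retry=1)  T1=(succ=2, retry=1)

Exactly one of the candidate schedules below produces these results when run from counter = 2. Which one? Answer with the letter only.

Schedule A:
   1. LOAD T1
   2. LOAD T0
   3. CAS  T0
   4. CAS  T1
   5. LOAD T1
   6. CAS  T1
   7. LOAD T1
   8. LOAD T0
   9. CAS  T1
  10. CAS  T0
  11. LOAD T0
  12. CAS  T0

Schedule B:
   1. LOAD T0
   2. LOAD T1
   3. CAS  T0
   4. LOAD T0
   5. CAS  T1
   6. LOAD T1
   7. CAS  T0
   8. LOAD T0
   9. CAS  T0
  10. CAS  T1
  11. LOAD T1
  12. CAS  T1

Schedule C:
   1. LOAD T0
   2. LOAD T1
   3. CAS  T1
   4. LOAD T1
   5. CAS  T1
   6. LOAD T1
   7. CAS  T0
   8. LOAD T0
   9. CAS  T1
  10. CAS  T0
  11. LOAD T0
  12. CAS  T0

Simulating candidate A:
#1 T1 reads 2
#2 T0 reads 2
#3 T0 CAS(2→3) writes; counter now 3
#4 T1 CAS(2→3) fails; counter now 3
#5 T1 reads 3
#6 T1 CAS(3→4) writes; counter now 4
#7 T1 reads 4
#8 T0 reads 4
#9 T1 CAS(4→5) writes; counter now 5
#10 T0 CAS(4→5) fails; counter now 5
#11 T0 reads 5
#12 T0 CAS(5→6) writes; counter now 6

A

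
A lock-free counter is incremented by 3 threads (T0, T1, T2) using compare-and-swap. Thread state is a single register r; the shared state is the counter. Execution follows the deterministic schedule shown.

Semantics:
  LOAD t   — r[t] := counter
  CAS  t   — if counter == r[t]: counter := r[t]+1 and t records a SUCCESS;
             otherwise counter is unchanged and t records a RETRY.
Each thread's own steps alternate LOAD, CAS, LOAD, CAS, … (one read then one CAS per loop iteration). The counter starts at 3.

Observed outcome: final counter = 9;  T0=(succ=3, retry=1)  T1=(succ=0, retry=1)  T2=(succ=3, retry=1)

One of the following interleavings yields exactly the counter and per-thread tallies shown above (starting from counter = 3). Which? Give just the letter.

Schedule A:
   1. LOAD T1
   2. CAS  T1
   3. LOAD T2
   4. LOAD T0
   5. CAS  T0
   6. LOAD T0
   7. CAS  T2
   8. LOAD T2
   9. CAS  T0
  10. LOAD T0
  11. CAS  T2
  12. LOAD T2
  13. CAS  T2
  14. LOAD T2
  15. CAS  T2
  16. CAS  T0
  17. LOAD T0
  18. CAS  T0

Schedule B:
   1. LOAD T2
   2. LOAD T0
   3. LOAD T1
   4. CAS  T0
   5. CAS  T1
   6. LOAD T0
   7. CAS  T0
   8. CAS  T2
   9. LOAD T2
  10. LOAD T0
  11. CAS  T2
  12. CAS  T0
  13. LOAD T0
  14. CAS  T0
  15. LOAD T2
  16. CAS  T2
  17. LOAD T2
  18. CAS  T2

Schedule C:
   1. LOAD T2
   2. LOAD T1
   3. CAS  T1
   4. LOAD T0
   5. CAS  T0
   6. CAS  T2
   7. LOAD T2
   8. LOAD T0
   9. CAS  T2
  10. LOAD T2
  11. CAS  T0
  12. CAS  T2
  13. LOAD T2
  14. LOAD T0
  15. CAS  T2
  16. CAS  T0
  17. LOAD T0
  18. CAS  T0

B

Run B:
#1 T2 reads 3
#2 T0 reads 3
#3 T1 reads 3
#4 T0 CAS(3→4) writes; counter now 4
#5 T1 CAS(3→4) fails; counter now 4
#6 T0 reads 4
#7 T0 CAS(4→5) writes; counter now 5
#8 T2 CAS(3→4) fails; counter now 5
#9 T2 reads 5
#10 T0 reads 5
#11 T2 CAS(5→6) writes; counter now 6
#12 T0 CAS(5→6) fails; counter now 6
#13 T0 reads 6
#14 T0 CAS(6→7) writes; counter now 7
#15 T2 reads 7
#16 T2 CAS(7→8) writes; counter now 8
#17 T2 reads 8
#18 T2 CAS(8→9) writes; counter now 9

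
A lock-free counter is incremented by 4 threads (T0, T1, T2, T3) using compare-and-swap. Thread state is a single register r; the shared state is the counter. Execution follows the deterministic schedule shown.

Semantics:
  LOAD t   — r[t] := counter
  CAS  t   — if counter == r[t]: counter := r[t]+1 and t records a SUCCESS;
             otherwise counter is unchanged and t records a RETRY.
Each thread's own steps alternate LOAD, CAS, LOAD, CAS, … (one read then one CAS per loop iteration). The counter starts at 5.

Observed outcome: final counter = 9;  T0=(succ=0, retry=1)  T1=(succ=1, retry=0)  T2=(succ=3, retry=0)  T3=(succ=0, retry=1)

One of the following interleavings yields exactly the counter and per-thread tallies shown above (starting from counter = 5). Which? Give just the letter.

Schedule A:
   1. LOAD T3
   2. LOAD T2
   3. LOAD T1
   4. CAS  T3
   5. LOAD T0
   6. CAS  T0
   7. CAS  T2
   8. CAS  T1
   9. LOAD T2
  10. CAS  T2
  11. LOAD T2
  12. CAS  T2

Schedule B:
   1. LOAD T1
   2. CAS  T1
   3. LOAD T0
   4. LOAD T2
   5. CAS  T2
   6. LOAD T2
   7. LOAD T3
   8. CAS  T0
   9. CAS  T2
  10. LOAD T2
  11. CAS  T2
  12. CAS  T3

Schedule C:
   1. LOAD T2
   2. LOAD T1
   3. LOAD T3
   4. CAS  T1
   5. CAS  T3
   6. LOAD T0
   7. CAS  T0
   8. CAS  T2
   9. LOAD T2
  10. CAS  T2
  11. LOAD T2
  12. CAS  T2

Tracing schedule B:
#1 T1 reads 5
#2 T1 CAS(5→6) writes; counter now 6
#3 T0 reads 6
#4 T2 reads 6
#5 T2 CAS(6→7) writes; counter now 7
#6 T2 reads 7
#7 T3 reads 7
#8 T0 CAS(6→7) fails; counter now 7
#9 T2 CAS(7→8) writes; counter now 8
#10 T2 reads 8
#11 T2 CAS(8→9) writes; counter now 9
#12 T3 CAS(7→8) fails; counter now 9

B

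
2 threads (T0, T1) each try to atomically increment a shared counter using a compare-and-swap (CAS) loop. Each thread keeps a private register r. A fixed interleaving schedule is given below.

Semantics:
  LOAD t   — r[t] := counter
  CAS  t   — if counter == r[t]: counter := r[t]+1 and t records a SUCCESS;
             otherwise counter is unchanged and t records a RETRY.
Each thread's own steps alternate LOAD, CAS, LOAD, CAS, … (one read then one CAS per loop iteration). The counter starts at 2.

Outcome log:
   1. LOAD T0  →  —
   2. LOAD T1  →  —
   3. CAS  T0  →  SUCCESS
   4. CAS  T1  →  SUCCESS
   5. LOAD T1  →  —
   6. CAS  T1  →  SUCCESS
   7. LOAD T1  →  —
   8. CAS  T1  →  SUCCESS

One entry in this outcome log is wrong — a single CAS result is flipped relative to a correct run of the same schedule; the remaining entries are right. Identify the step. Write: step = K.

Reference trace:
T0 LOAD — after: cnt=2, r=2 — load
T1 LOAD — after: cnt=2, r=2 — load
T0 CAS — after: cnt=3, r=2 — ok
T1 CAS — after: cnt=3, r=2 — retry
T1 LOAD — after: cnt=3, r=3 — load
T1 CAS — after: cnt=4, r=3 — ok
T1 LOAD — after: cnt=4, r=4 — load
T1 CAS — after: cnt=5, r=4 — ok
Log disagrees first at step 4.

step = 4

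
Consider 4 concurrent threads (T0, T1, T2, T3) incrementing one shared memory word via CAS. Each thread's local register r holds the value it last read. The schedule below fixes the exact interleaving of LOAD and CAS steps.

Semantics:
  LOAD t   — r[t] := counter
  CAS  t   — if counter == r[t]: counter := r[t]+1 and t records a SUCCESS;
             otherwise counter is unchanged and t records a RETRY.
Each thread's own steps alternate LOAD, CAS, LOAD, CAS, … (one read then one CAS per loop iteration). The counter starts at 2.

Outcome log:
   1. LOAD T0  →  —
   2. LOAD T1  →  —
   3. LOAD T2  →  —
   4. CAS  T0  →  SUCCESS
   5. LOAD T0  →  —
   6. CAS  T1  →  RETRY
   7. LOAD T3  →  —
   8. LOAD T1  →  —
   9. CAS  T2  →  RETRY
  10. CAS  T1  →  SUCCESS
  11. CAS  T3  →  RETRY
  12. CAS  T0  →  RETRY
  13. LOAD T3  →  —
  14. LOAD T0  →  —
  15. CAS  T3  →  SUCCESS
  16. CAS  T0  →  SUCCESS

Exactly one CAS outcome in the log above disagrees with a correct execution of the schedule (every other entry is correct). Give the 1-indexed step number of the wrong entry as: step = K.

Re-executing:
1. LOAD T0 → mem=2 r[T0]=2 [LOAD]
2. LOAD T1 → mem=2 r[T1]=2 [LOAD]
3. LOAD T2 → mem=2 r[T2]=2 [LOAD]
4. CAS T0 → mem=3 r[T0]=2 [OK]
5. LOAD T0 → mem=3 r[T0]=3 [LOAD]
6. CAS T1 → mem=3 r[T1]=2 [RETRY]
7. LOAD T3 → mem=3 r[T3]=3 [LOAD]
8. LOAD T1 → mem=3 r[T1]=3 [LOAD]
9. CAS T2 → mem=3 r[T2]=2 [RETRY]
10. CAS T1 → mem=4 r[T1]=3 [OK]
11. CAS T3 → mem=4 r[T3]=3 [RETRY]
12. CAS T0 → mem=4 r[T0]=3 [RETRY]
13. LOAD T3 → mem=4 r[T3]=4 [LOAD]
14. LOAD T0 → mem=4 r[T0]=4 [LOAD]
15. CAS T3 → mem=5 r[T3]=4 [OK]
16. CAS T0 → mem=5 r[T0]=4 [RETRY]
Log disagrees first at step 16.

step = 16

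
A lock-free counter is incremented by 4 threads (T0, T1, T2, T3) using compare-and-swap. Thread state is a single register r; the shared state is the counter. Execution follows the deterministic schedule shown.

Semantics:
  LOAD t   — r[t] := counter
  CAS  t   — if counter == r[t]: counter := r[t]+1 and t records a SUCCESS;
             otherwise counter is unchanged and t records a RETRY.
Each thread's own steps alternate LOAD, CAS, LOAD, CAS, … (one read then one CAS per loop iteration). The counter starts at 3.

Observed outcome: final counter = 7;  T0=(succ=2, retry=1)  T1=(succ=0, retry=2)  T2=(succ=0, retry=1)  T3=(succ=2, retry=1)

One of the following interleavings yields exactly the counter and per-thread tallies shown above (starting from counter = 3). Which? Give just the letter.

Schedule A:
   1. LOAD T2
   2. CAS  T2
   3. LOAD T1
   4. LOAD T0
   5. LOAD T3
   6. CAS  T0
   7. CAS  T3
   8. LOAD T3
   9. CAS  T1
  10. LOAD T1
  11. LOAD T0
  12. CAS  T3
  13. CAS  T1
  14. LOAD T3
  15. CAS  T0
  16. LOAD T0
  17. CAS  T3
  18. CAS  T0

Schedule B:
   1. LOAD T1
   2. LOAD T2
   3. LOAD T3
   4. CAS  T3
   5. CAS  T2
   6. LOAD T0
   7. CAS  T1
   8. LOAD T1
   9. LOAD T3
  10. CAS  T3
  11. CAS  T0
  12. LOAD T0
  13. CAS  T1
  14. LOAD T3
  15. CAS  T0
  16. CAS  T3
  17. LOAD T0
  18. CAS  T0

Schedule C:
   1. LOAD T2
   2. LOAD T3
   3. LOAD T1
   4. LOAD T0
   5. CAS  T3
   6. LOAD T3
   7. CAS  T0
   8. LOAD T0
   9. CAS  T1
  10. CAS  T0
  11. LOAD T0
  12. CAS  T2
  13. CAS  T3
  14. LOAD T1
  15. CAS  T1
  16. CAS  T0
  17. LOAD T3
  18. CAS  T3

B

Tracing schedule B:
1. LOAD T1 → mem=3 r[T1]=3 [LOAD]
2. LOAD T2 → mem=3 r[T2]=3 [LOAD]
3. LOAD T3 → mem=3 r[T3]=3 [LOAD]
4. CAS T3 → mem=4 r[T3]=3 [OK]
5. CAS T2 → mem=4 r[T2]=3 [RETRY]
6. LOAD T0 → mem=4 r[T0]=4 [LOAD]
7. CAS T1 → mem=4 r[T1]=3 [RETRY]
8. LOAD T1 → mem=4 r[T1]=4 [LOAD]
9. LOAD T3 → mem=4 r[T3]=4 [LOAD]
10. CAS T3 → mem=5 r[T3]=4 [OK]
11. CAS T0 → mem=5 r[T0]=4 [RETRY]
12. LOAD T0 → mem=5 r[T0]=5 [LOAD]
13. CAS T1 → mem=5 r[T1]=4 [RETRY]
14. LOAD T3 → mem=5 r[T3]=5 [LOAD]
15. CAS T0 → mem=6 r[T0]=5 [OK]
16. CAS T3 → mem=6 r[T3]=5 [RETRY]
17. LOAD T0 → mem=6 r[T0]=6 [LOAD]
18. CAS T0 → mem=7 r[T0]=6 [OK]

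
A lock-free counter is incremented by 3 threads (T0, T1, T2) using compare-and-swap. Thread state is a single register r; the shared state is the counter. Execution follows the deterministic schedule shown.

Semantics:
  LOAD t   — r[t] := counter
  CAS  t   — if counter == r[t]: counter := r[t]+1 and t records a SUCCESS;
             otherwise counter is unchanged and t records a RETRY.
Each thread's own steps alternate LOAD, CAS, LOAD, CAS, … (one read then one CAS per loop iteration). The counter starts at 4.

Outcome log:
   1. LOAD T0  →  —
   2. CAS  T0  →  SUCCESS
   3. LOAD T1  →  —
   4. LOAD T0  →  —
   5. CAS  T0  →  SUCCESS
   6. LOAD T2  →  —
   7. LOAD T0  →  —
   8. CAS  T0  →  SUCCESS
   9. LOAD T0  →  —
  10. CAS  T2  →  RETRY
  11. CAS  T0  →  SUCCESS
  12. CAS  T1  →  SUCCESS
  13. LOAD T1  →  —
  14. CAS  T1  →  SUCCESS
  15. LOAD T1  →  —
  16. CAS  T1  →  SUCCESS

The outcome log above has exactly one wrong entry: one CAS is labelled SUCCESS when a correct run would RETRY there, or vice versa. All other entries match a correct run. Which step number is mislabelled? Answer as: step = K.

step = 12

Reference trace:
T0 LOAD — after: cnt=4, r=4 — load
T0 CAS — after: cnt=5, r=4 — ok
T1 LOAD — after: cnt=5, r=5 — load
T0 LOAD — after: cnt=5, r=5 — load
T0 CAS — after: cnt=6, r=5 — ok
T2 LOAD — after: cnt=6, r=6 — load
T0 LOAD — after: cnt=6, r=6 — load
T0 CAS — after: cnt=7, r=6 — ok
T0 LOAD — after: cnt=7, r=7 — load
T2 CAS — after: cnt=7, r=6 — retry
T0 CAS — after: cnt=8, r=7 — ok
T1 CAS — after: cnt=8, r=5 — retry
T1 LOAD — after: cnt=8, r=8 — load
T1 CAS — after: cnt=9, r=8 — ok
T1 LOAD — after: cnt=9, r=9 — load
T1 CAS — after: cnt=10, r=9 — ok
Flip is step 12.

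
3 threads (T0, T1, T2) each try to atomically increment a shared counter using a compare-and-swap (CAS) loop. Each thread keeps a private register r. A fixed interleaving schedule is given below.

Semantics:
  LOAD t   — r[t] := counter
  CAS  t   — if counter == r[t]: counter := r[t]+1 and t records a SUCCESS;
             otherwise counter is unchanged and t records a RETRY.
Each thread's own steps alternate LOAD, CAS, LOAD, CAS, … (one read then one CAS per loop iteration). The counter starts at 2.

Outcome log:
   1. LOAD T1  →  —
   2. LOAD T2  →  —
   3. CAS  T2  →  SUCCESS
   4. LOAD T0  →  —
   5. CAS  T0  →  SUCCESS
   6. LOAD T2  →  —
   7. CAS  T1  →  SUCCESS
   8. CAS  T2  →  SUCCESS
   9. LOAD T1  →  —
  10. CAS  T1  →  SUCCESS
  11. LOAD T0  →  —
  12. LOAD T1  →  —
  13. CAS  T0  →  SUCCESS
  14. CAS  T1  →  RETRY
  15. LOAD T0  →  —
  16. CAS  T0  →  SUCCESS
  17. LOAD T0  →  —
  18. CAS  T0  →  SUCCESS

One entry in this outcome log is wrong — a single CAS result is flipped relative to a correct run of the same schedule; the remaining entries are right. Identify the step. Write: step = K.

Reference trace:
1. LOAD T1 → mem=2 r[T1]=2 [LOAD]
2. LOAD T2 → mem=2 r[T2]=2 [LOAD]
3. CAS T2 → mem=3 r[T2]=2 [OK]
4. LOAD T0 → mem=3 r[T0]=3 [LOAD]
5. CAS T0 → mem=4 r[T0]=3 [OK]
6. LOAD T2 → mem=4 r[T2]=4 [LOAD]
7. CAS T1 → mem=4 r[T1]=2 [RETRY]
8. CAS T2 → mem=5 r[T2]=4 [OK]
9. LOAD T1 → mem=5 r[T1]=5 [LOAD]
10. CAS T1 → mem=6 r[T1]=5 [OK]
11. LOAD T0 → mem=6 r[T0]=6 [LOAD]
12. LOAD T1 → mem=6 r[T1]=6 [LOAD]
13. CAS T0 → mem=7 r[T0]=6 [OK]
14. CAS T1 → mem=7 r[T1]=6 [RETRY]
15. LOAD T0 → mem=7 r[T0]=7 [LOAD]
16. CAS T0 → mem=8 r[T0]=7 [OK]
17. LOAD T0 → mem=8 r[T0]=8 [LOAD]
18. CAS T0 → mem=9 r[T0]=8 [OK]
Flip is step 7.

step = 7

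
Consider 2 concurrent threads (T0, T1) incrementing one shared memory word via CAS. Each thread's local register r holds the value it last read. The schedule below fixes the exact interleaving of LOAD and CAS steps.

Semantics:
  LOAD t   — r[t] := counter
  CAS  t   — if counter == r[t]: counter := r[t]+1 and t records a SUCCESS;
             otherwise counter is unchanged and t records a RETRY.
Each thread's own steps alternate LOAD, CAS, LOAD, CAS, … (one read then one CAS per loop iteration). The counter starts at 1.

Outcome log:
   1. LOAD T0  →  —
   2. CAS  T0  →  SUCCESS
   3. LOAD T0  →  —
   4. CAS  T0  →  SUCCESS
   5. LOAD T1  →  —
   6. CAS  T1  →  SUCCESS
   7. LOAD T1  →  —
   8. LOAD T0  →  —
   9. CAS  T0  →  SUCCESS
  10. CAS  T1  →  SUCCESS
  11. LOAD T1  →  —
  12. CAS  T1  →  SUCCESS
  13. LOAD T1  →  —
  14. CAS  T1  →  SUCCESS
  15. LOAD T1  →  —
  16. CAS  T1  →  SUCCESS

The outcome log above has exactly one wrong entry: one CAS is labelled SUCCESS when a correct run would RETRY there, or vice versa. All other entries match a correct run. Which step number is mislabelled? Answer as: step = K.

step = 10

Reference trace:
step 1: T0 LOAD ⇒ load; ctr=1 reg=1
step 2: T0 CAS ⇒ ok; ctr=2 reg=1
step 3: T0 LOAD ⇒ load; ctr=2 reg=2
step 4: T0 CAS ⇒ ok; ctr=3 reg=2
step 5: T1 LOAD ⇒ load; ctr=3 reg=3
step 6: T1 CAS ⇒ ok; ctr=4 reg=3
step 7: T1 LOAD ⇒ load; ctr=4 reg=4
step 8: T0 LOAD ⇒ load; ctr=4 reg=4
step 9: T0 CAS ⇒ ok; ctr=5 reg=4
step 10: T1 CAS ⇒ retry; ctr=5 reg=4
step 11: T1 LOAD ⇒ load; ctr=5 reg=5
step 12: T1 CAS ⇒ ok; ctr=6 reg=5
step 13: T1 LOAD ⇒ load; ctr=6 reg=6
step 14: T1 CAS ⇒ ok; ctr=7 reg=6
step 15: T1 LOAD ⇒ load; ctr=7 reg=7
step 16: T1 CAS ⇒ ok; ctr=8 reg=7
Flip is step 10.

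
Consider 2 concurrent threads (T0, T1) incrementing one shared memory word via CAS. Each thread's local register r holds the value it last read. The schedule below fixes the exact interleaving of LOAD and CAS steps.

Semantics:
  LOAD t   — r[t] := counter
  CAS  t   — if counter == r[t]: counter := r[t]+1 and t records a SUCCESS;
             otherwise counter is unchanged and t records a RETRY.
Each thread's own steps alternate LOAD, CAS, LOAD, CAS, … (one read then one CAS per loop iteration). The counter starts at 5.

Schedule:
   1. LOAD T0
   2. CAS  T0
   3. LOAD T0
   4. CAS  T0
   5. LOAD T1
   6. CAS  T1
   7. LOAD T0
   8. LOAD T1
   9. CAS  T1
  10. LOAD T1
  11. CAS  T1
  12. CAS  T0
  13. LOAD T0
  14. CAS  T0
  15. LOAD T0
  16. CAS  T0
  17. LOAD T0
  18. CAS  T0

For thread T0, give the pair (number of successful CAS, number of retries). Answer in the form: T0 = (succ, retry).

T0 = (5, 1)

   1) LOAD T0:  M=5  r_T0=5
   2) CAS  T0:  M=6  r_T0=5 ✓
   3) LOAD T0:  M=6  r_T0=6
   4) CAS  T0:  M=7  r_T0=6 ✓
   5) LOAD T1:  M=7  r_T1=7
   6) CAS  T1:  M=8  r_T1=7 ✓
   7) LOAD T0:  M=8  r_T0=8
   8) LOAD T1:  M=8  r_T1=8
   9) CAS  T1:  M=9  r_T1=8 ✓
  10) LOAD T1:  M=9  r_T1=9
  11) CAS  T1:  M=10  r_T1=9 ✓
  12) CAS  T0:  M=10  r_T0=8 ✗
  13) LOAD T0:  M=10  r_T0=10
  14) CAS  T0:  M=11  r_T0=10 ✓
  15) LOAD T0:  M=11  r_T0=11
  16) CAS  T0:  M=12  r_T0=11 ✓
  17) LOAD T0:  M=12  r_T0=12
  18) CAS  T0:  M=13  r_T0=12 ✓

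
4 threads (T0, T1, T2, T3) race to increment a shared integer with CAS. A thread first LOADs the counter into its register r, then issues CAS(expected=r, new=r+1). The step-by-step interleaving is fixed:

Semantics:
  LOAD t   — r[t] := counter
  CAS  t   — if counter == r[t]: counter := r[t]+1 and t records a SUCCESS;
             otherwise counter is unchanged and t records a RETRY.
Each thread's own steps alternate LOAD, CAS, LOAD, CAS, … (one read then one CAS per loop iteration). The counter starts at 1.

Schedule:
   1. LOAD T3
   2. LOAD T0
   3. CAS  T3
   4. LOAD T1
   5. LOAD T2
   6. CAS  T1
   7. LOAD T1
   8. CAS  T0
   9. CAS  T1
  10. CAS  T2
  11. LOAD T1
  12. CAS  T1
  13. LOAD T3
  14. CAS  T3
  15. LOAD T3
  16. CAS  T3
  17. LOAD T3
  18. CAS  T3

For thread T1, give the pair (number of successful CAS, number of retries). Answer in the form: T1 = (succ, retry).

[1] T3.load  rd  (counter 1, T3.r 1)
[2] T0.load  rd  (counter 1, T0.r 1)
[3] T3.cas  hit  (counter 2, T3.r 1)
[4] T1.load  rd  (counter 2, T1.r 2)
[5] T2.load  rd  (counter 2, T2.r 2)
[6] T1.cas  hit  (counter 3, T1.r 2)
[7] T1.load  rd  (counter 3, T1.r 3)
[8] T0.cas  miss  (counter 3, T0.r 1)
[9] T1.cas  hit  (counter 4, T1.r 3)
[10] T2.cas  miss  (counter 4, T2.r 2)
[11] T1.load  rd  (counter 4, T1.r 4)
[12] T1.cas  hit  (counter 5, T1.r 4)
[13] T3.load  rd  (counter 5, T3.r 5)
[14] T3.cas  hit  (counter 6, T3.r 5)
[15] T3.load  rd  (counter 6, T3.r 6)
[16] T3.cas  hit  (counter 7, T3.r 6)
[17] T3.load  rd  (counter 7, T3.r 7)
[18] T3.cas  hit  (counter 8, T3.r 7)

T1 = (3, 0)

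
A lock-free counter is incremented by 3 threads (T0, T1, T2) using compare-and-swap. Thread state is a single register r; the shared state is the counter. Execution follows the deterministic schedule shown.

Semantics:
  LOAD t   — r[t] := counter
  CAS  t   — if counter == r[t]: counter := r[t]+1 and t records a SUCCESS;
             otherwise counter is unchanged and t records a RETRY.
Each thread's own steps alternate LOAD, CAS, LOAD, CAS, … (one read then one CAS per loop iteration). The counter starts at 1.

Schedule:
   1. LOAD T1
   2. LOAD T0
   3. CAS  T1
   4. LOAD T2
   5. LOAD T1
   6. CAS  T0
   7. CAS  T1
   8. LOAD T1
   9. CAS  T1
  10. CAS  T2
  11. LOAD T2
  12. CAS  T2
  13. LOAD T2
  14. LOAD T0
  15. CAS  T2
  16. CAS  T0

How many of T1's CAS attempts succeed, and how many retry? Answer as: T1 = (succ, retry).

T1 = (3, 0)

[1] T1.load  rd  (counter 1, T1.r 1)
[2] T0.load  rd  (counter 1, T0.r 1)
[3] T1.cas  hit  (counter 2, T1.r 1)
[4] T2.load  rd  (counter 2, T2.r 2)
[5] T1.load  rd  (counter 2, T1.r 2)
[6] T0.cas  miss  (counter 2, T0.r 1)
[7] T1.cas  hit  (counter 3, T1.r 2)
[8] T1.load  rd  (counter 3, T1.r 3)
[9] T1.cas  hit  (counter 4, T1.r 3)
[10] T2.cas  miss  (counter 4, T2.r 2)
[11] T2.load  rd  (counter 4, T2.r 4)
[12] T2.cas  hit  (counter 5, T2.r 4)
[13] T2.load  rd  (counter 5, T2.r 5)
[14] T0.load  rd  (counter 5, T0.r 5)
[15] T2.cas  hit  (counter 6, T2.r 5)
[16] T0.cas  miss  (counter 6, T0.r 5)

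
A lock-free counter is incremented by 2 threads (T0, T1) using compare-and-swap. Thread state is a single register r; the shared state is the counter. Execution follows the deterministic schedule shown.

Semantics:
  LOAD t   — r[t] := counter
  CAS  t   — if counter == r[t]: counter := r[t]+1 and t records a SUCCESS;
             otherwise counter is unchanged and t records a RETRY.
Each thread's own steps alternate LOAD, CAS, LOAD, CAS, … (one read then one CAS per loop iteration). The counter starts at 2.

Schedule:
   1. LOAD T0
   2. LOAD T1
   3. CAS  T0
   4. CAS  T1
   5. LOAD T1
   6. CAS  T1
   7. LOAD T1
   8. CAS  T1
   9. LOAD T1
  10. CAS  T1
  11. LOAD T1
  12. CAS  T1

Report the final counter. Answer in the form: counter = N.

counter = 7

#1 T0 reads 2
#2 T1 reads 2
#3 T0 CAS(2→3) writes; counter now 3
#4 T1 CAS(2→3) fails; counter now 3
#5 T1 reads 3
#6 T1 CAS(3→4) writes; counter now 4
#7 T1 reads 4
#8 T1 CAS(4→5) writes; counter now 5
#9 T1 reads 5
#10 T1 CAS(5→6) writes; counter now 6
#11 T1 reads 6
#12 T1 CAS(6→7) writes; counter now 7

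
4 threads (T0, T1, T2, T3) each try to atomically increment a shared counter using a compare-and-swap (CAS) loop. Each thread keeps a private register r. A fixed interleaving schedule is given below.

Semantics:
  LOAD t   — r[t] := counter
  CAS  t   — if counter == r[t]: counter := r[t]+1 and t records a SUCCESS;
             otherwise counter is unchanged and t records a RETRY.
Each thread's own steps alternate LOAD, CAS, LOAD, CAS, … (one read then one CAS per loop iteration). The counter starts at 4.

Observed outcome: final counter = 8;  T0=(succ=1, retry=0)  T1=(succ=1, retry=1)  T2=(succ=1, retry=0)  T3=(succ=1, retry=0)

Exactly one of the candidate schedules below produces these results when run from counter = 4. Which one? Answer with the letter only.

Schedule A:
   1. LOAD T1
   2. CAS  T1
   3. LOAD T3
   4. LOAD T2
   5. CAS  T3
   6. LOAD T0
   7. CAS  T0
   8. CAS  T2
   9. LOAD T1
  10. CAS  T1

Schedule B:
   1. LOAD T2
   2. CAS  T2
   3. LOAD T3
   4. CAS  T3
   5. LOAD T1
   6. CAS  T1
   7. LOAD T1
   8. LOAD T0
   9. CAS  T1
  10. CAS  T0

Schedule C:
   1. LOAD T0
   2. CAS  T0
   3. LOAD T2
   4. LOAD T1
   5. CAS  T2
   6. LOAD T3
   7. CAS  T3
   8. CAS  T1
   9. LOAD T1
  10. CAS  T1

Run C:
step 1: T0 LOAD ⇒ load; ctr=4 reg=4
step 2: T0 CAS ⇒ ok; ctr=5 reg=4
step 3: T2 LOAD ⇒ load; ctr=5 reg=5
step 4: T1 LOAD ⇒ load; ctr=5 reg=5
step 5: T2 CAS ⇒ ok; ctr=6 reg=5
step 6: T3 LOAD ⇒ load; ctr=6 reg=6
step 7: T3 CAS ⇒ ok; ctr=7 reg=6
step 8: T1 CAS ⇒ retry; ctr=7 reg=5
step 9: T1 LOAD ⇒ load; ctr=7 reg=7
step 10: T1 CAS ⇒ ok; ctr=8 reg=7

C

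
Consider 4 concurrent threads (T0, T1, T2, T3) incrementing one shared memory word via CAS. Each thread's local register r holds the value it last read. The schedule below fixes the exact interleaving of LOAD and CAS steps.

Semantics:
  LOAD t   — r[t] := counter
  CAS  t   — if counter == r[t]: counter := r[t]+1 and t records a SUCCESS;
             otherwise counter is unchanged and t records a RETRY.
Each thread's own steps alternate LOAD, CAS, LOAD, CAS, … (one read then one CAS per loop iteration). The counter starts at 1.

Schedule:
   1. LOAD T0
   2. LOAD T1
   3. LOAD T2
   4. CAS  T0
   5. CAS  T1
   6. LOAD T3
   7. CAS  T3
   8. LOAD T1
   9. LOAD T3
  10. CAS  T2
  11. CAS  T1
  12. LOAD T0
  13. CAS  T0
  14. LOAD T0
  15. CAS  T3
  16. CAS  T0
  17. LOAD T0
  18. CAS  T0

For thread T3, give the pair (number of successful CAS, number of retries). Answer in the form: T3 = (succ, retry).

T0 LOAD — after: cnt=1, r=1 — load
T1 LOAD — after: cnt=1, r=1 — load
T2 LOAD — after: cnt=1, r=1 — load
T0 CAS — after: cnt=2, r=1 — ok
T1 CAS — after: cnt=2, r=1 — retry
T3 LOAD — after: cnt=2, r=2 — load
T3 CAS — after: cnt=3, r=2 — ok
T1 LOAD — after: cnt=3, r=3 — load
T3 LOAD — after: cnt=3, r=3 — load
T2 CAS — after: cnt=3, r=1 — retry
T1 CAS — after: cnt=4, r=3 — ok
T0 LOAD — after: cnt=4, r=4 — load
T0 CAS — after: cnt=5, r=4 — ok
T0 LOAD — after: cnt=5, r=5 — load
T3 CAS — after: cnt=5, r=3 — retry
T0 CAS — after: cnt=6, r=5 — ok
T0 LOAD — after: cnt=6, r=6 — load
T0 CAS — after: cnt=7, r=6 — ok

T3 = (1, 1)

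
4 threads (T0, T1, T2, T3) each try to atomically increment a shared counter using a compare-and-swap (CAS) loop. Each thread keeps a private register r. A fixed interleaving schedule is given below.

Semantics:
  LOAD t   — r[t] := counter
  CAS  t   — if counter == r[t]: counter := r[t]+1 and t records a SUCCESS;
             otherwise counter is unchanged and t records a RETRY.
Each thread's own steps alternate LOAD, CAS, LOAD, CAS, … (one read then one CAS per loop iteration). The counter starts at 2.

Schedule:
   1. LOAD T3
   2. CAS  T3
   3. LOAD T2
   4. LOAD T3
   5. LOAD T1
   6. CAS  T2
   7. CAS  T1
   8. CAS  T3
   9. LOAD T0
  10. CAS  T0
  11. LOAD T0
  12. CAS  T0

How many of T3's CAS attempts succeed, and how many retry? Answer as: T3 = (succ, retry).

T3 = (1, 1)

   1) LOAD T3:  M=2  r_T3=2
   2) CAS  T3:  M=3  r_T3=2 ✓
   3) LOAD T2:  M=3  r_T2=3
   4) LOAD T3:  M=3  r_T3=3
   5) LOAD T1:  M=3  r_T1=3
   6) CAS  T2:  M=4  r_T2=3 ✓
   7) CAS  T1:  M=4  r_T1=3 ✗
   8) CAS  T3:  M=4  r_T3=3 ✗
   9) LOAD T0:  M=4  r_T0=4
  10) CAS  T0:  M=5  r_T0=4 ✓
  11) LOAD T0:  M=5  r_T0=5
  12) CAS  T0:  M=6  r_T0=5 ✓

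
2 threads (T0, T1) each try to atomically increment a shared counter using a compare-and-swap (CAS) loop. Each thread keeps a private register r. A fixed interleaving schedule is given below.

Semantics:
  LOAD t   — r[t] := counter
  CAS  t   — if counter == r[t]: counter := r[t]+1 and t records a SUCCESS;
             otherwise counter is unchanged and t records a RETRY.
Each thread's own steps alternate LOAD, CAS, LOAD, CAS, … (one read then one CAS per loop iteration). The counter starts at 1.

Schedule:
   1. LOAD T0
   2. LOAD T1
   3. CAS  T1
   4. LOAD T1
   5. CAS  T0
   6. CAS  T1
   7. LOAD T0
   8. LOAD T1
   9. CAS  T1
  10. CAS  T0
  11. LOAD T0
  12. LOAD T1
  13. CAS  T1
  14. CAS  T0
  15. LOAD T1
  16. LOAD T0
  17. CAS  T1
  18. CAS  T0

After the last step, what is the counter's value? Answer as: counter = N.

counter = 6

T0 LOAD — after: cnt=1, r=1 — load
T1 LOAD — after: cnt=1, r=1 — load
T1 CAS — after: cnt=2, r=1 — ok
T1 LOAD — after: cnt=2, r=2 — load
T0 CAS — after: cnt=2, r=1 — retry
T1 CAS — after: cnt=3, r=2 — ok
T0 LOAD — after: cnt=3, r=3 — load
T1 LOAD — after: cnt=3, r=3 — load
T1 CAS — after: cnt=4, r=3 — ok
T0 CAS — after: cnt=4, r=3 — retry
T0 LOAD — after: cnt=4, r=4 — load
T1 LOAD — after: cnt=4, r=4 — load
T1 CAS — after: cnt=5, r=4 — ok
T0 CAS — after: cnt=5, r=4 — retry
T1 LOAD — after: cnt=5, r=5 — load
T0 LOAD — after: cnt=5, r=5 — load
T1 CAS — after: cnt=6, r=5 — ok
T0 CAS — after: cnt=6, r=5 — retry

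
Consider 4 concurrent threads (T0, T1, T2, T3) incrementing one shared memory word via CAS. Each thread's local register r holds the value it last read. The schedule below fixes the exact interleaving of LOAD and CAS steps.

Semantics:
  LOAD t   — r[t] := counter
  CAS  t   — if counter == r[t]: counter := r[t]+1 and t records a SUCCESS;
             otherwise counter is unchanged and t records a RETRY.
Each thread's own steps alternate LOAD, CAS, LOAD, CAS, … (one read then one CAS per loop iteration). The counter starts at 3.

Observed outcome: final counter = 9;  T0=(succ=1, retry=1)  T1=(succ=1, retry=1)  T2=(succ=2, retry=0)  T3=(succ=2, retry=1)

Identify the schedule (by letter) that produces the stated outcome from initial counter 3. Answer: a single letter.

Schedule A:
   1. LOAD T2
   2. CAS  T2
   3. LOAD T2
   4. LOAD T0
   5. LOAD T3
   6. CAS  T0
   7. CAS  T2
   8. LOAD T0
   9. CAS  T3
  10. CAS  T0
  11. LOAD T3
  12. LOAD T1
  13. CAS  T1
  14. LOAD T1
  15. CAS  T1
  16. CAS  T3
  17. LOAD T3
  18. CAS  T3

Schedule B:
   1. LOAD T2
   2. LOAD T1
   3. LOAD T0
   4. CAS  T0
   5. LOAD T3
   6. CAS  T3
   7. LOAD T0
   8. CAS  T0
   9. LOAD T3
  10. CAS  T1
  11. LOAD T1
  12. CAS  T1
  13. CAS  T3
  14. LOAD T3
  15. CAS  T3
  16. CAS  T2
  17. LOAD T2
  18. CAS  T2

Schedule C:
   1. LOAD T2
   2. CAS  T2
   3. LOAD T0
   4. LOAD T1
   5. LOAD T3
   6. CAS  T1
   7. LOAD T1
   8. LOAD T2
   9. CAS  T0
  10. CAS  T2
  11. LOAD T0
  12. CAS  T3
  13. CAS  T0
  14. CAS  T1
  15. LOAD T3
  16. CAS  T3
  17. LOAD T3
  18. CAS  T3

Run C:
T2 LOAD — after: cnt=3, r=3 — load
T2 CAS — after: cnt=4, r=3 — ok
T0 LOAD — after: cnt=4, r=4 — load
T1 LOAD — after: cnt=4, r=4 — load
T3 LOAD — after: cnt=4, r=4 — load
T1 CAS — after: cnt=5, r=4 — ok
T1 LOAD — after: cnt=5, r=5 — load
T2 LOAD — after: cnt=5, r=5 — load
T0 CAS — after: cnt=5, r=4 — retry
T2 CAS — after: cnt=6, r=5 — ok
T0 LOAD — after: cnt=6, r=6 — load
T3 CAS — after: cnt=6, r=4 — retry
T0 CAS — after: cnt=7, r=6 — ok
T1 CAS — after: cnt=7, r=5 — retry
T3 LOAD — after: cnt=7, r=7 — load
T3 CAS — after: cnt=8, r=7 — ok
T3 LOAD — after: cnt=8, r=8 — load
T3 CAS — after: cnt=9, r=8 — ok

C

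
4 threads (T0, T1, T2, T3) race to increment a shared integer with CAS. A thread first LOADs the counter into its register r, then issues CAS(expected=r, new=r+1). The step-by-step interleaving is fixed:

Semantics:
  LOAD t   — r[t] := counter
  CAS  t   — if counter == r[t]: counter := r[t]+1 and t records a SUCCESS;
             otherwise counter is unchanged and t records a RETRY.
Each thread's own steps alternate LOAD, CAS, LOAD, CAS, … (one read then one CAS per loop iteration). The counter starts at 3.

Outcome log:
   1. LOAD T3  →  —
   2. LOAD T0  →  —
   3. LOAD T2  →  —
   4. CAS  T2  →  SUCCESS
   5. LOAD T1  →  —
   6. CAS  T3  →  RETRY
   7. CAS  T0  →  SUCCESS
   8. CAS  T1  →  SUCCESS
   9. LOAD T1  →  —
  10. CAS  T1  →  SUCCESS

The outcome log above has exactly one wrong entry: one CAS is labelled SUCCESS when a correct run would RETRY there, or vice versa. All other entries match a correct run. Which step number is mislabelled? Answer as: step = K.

Correct run:
   1) LOAD T3:  M=3  r_T3=3
   2) LOAD T0:  M=3  r_T0=3
   3) LOAD T2:  M=3  r_T2=3
   4) CAS  T2:  M=4  r_T2=3 ✓
   5) LOAD T1:  M=4  r_T1=4
   6) CAS  T3:  M=4  r_T3=3 ✗
   7) CAS  T0:  M=4  r_T0=3 ✗
   8) CAS  T1:  M=5  r_T1=4 ✓
   9) LOAD T1:  M=5  r_T1=5
  10) CAS  T1:  M=6  r_T1=5 ✓
Flip is step 7.

step = 7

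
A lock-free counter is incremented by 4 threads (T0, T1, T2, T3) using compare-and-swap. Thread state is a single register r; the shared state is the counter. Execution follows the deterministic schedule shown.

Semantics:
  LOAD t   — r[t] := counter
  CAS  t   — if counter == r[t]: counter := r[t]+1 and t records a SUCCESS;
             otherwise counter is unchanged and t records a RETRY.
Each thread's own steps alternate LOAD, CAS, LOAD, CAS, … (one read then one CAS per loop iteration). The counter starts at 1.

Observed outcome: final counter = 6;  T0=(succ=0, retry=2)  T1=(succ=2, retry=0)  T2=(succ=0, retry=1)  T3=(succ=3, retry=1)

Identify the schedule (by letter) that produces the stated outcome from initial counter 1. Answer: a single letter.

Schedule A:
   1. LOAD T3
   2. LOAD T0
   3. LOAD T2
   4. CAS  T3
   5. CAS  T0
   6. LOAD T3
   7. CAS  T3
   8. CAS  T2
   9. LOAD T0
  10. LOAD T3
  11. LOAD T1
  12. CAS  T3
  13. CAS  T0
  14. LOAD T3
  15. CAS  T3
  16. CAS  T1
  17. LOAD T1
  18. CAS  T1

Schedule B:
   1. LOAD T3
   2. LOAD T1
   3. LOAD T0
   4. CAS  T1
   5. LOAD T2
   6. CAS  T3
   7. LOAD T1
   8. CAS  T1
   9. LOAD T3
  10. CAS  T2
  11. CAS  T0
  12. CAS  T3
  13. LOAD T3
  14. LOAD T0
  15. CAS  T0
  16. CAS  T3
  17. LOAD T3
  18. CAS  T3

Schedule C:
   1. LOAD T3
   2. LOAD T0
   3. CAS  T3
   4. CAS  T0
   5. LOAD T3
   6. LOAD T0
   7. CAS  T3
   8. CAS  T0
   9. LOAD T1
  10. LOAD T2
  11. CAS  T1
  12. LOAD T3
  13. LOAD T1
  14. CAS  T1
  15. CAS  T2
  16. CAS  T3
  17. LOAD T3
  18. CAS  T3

Tracing schedule C:
T3 LOAD — after: cnt=1, r=1 — load
T0 LOAD — after: cnt=1, r=1 — load
T3 CAS — after: cnt=2, r=1 — ok
T0 CAS — after: cnt=2, r=1 — retry
T3 LOAD — after: cnt=2, r=2 — load
T0 LOAD — after: cnt=2, r=2 — load
T3 CAS — after: cnt=3, r=2 — ok
T0 CAS — after: cnt=3, r=2 — retry
T1 LOAD — after: cnt=3, r=3 — load
T2 LOAD — after: cnt=3, r=3 — load
T1 CAS — after: cnt=4, r=3 — ok
T3 LOAD — after: cnt=4, r=4 — load
T1 LOAD — after: cnt=4, r=4 — load
T1 CAS — after: cnt=5, r=4 — ok
T2 CAS — after: cnt=5, r=3 — retry
T3 CAS — after: cnt=5, r=4 — retry
T3 LOAD — after: cnt=5, r=5 — load
T3 CAS — after: cnt=6, r=5 — ok

C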